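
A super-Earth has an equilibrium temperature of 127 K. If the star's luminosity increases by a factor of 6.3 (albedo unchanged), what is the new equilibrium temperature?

T_eq ≈ 201 K

T_eq ∝ L^(1/4) · d^(−1/2).
T′ = 127 × 6.3^(1/4) = 201 K.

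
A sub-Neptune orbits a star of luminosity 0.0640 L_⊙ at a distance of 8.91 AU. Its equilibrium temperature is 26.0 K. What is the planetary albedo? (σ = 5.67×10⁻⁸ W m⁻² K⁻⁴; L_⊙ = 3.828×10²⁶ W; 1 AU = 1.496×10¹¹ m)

d = 8.91 AU = 1.33×10¹² m.
L = 0.0640 × 3.828×10²⁶ = 2.45×10²⁵ W.
Flux: S = L/(4πd²) = 2.45×10²⁵/(4π×(1.33×10¹²)²) = 1.10 W m⁻².
From T_eq⁴ = S(1−A)/(4σ): 1−A = 4σT_eq⁴/S.
1−A = 4 × 5.67×10⁻⁸ × (26.0)⁴ / 1.10 = 0.094.

A ≈ 0.91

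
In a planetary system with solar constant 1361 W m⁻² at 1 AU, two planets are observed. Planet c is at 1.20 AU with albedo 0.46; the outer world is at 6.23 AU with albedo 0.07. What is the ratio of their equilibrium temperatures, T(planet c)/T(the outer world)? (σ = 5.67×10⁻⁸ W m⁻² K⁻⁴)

T₁/T₂ ≈ 1.989

T_eq = [S₀(1−A)/(4σd²)]^(1/4), so T ∝ (1−A)^(1/4) / √d.
T₁ = [1361×0.54/(4×5.67×10⁻⁸×1.20²)]^(1/4) = 217.80 K.
T₂ = [1361×0.93/(4×5.67×10⁻⁸×6.23²)]^(1/4) = 109.50 K.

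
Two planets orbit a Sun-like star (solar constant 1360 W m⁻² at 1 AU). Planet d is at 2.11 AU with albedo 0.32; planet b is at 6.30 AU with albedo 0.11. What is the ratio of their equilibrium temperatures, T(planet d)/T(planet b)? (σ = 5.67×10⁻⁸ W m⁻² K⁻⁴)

T_eq = [S₀(1−A)/(4σd²)]^(1/4), so T ∝ (1−A)^(1/4) / √d.
T₁ = [1360×0.68/(4×5.67×10⁻⁸×2.11²)]^(1/4) = 173.96 K.
T₂ = [1360×0.89/(4×5.67×10⁻⁸×6.30²)]^(1/4) = 107.68 K.

T₁/T₂ ≈ 1.616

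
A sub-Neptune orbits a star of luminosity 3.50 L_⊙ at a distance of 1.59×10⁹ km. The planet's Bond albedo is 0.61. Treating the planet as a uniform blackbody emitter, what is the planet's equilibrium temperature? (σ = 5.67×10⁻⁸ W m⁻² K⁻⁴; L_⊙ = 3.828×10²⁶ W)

T_eq ≈ 92.3 K

d = 1.59×10⁹ km = 1.59×10¹² m.
L = 3.50 × 3.828×10²⁶ = 1.34×10²⁷ W.
Flux: S = L/(4πd²) = 1.34×10²⁷/(4π×(1.59×10¹²)²) = 42.2 W m⁻².
Energy balance: absorbed = emitted ⇒ πR²·S(1−A) = 4πR²·σT_eq⁴, so T_eq⁴ = S(1−A)/(4σ).
T_eq = [42.2 × 0.39 / (4 × 5.67×10⁻⁸)]^(1/4) = (7.25×10⁷)^(1/4) = 92.3 K.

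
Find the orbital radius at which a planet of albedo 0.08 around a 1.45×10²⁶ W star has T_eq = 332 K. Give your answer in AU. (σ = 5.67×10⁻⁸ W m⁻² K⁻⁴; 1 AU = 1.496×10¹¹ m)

From T_eq⁴ = L(1−A)/(16πσd²): d = √[L(1−A)/(16πσT_eq⁴)].
d = √[1.45×10²⁶ × 0.92 / (16π × 5.67×10⁻⁸ × (332)⁴)] = 6.21×10¹⁰ m = 0.415 AU.

d ≈ 0.415 AU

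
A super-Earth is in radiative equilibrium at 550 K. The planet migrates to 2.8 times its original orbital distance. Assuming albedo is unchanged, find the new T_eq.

T_eq ≈ 329 K

T_eq ∝ L^(1/4) · d^(−1/2).
T′ = 550 / 2.8^(1/2) = 329 K.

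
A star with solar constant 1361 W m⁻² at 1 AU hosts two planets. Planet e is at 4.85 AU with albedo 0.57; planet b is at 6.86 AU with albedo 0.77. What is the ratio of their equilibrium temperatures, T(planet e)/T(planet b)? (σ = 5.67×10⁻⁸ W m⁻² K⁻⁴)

T₁/T₂ ≈ 1.391

T_eq = [S₀(1−A)/(4σd²)]^(1/4), so T ∝ (1−A)^(1/4) / √d.
T₁ = [1361×0.43/(4×5.67×10⁻⁸×4.85²)]^(1/4) = 102.34 K.
T₂ = [1361×0.23/(4×5.67×10⁻⁸×6.86²)]^(1/4) = 73.59 K.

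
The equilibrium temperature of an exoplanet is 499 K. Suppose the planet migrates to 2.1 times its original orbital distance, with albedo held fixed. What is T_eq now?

T_eq ≈ 344 K

T_eq ∝ L^(1/4) · d^(−1/2).
T′ = 499 / 2.1^(1/2) = 344 K.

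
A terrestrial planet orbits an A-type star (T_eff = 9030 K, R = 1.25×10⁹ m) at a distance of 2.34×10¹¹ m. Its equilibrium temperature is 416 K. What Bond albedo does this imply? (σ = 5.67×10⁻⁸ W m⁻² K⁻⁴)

L = 4πR_⋆²σT_⋆⁴ = 4π(1.25×10⁹)² × 5.67×10⁻⁸ × (9030)⁴ = 7.40×10²⁷ W.
S = L/(4πd²) = 1.08×10⁴ W m⁻².
From T_eq⁴ = S(1−A)/(4σ): 1−A = 4σT_eq⁴/S.
1−A = 4 × 5.67×10⁻⁸ × (416)⁴ / 1.08×10⁴ = 0.631.

A ≈ 0.37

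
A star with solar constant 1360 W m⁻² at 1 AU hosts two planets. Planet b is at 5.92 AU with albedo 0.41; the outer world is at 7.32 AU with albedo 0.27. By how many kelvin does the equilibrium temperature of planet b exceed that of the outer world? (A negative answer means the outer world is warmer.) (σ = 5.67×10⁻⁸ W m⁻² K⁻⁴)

T_eq = [S₀(1−A)/(4σd²)]^(1/4), so T ∝ (1−A)^(1/4) / √d.
T₁ = [1360×0.59/(4×5.67×10⁻⁸×5.92²)]^(1/4) = 100.24 K.
T₂ = [1360×0.73/(4×5.67×10⁻⁸×7.32²)]^(1/4) = 95.07 K.

ΔT ≈ 5.2 K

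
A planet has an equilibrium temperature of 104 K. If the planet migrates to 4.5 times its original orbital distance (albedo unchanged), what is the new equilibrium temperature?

T_eq ≈ 49.0 K

T_eq ∝ L^(1/4) · d^(−1/2).
T′ = 104 / 4.5^(1/2) = 49.0 K.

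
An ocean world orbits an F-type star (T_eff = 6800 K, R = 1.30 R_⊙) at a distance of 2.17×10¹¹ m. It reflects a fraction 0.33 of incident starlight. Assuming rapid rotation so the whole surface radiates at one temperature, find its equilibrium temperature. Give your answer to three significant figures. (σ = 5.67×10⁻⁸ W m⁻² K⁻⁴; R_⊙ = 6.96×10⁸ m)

R_⋆ = 1.30 × 6.96×10⁸ = 9.05×10⁸ m.
L = 4πR_⋆²σT_⋆⁴ = 4π(9.05×10⁸)² × 5.67×10⁻⁸ × (6800)⁴ = 1.25×10²⁷ W.
S = L/(4πd²) = 2110 W m⁻².
Energy balance: absorbed = emitted ⇒ πR²·S(1−A) = 4πR²·σT_eq⁴, so T_eq⁴ = S(1−A)/(4σ).
T_eq = [2110 × 0.67 / (4 × 5.67×10⁻⁸)]^(1/4) = (6.23×10⁹)^(1/4) = 281 K.

T_eq ≈ 281 K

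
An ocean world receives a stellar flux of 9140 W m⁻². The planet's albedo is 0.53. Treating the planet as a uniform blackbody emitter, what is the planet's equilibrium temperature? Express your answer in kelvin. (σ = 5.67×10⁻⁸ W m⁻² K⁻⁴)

T_eq ≈ 371 K

Energy balance: absorbed = emitted ⇒ πR²·S(1−A) = 4πR²·σT_eq⁴, so T_eq⁴ = S(1−A)/(4σ).
T_eq = [9140 × 0.47 / (4 × 5.67×10⁻⁸)]^(1/4) = (1.89×10¹⁰)^(1/4) = 371 K.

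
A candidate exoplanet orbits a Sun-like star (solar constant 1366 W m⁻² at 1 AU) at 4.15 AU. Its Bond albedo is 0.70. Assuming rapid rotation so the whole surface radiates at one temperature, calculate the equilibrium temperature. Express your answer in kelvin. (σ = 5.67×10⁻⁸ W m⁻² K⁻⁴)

T_eq ≈ 101 K

Flux at 4.15 AU: S = 1366/4.15² = 79.3 W m⁻².
Energy balance: absorbed = emitted ⇒ πR²·S(1−A) = 4πR²·σT_eq⁴, so T_eq⁴ = S(1−A)/(4σ).
T_eq = [79.3 × 0.30 / (4 × 5.67×10⁻⁸)]^(1/4) = (1.05×10⁸)^(1/4) = 101 K.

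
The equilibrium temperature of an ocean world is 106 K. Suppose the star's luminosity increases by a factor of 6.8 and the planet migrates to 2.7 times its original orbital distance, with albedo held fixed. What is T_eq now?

T_eq ≈ 104 K

T_eq ∝ L^(1/4) · d^(−1/2).
T′ = 106 × 6.8^(1/4) / 2.7^(1/2) = 104 K.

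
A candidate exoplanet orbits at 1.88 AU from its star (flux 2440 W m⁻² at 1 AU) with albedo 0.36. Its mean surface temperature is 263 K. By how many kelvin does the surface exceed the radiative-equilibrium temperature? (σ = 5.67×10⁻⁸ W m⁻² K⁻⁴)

S = 2440/1.88² = 690.4 W m⁻².
T_eq = [S(1−A)/(4σ)]^(1/4) = [690.4×0.64/(4×5.67×10⁻⁸)]^(1/4) = 210.1 K.
ΔT = T_surf − T_eq = 263 − 210.1.

ΔT ≈ 52.9 K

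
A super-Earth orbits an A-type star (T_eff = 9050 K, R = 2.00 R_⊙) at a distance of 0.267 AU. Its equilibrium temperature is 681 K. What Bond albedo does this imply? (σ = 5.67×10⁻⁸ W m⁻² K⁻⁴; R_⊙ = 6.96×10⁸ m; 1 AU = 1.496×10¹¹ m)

R_⋆ = 2.00 × 6.96×10⁸ = 1.39×10⁹ m.
d = 0.267 AU = 3.99×10¹⁰ m.
L = 4πR_⋆²σT_⋆⁴ = 4π(1.39×10⁹)² × 5.67×10⁻⁸ × (9050)⁴ = 9.26×10²⁷ W.
S = L/(4πd²) = 4.62×10⁵ W m⁻².
From T_eq⁴ = S(1−A)/(4σ): 1−A = 4σT_eq⁴/S.
1−A = 4 × 5.67×10⁻⁸ × (681)⁴ / 4.62×10⁵ = 0.106.

A ≈ 0.89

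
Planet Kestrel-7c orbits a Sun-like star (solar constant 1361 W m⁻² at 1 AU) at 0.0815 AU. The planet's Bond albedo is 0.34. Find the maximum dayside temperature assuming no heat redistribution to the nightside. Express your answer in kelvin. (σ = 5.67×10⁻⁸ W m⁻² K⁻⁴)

T_ss ≈ 1240 K

Flux at 0.0815 AU: S = 1361/0.0815² = 2.05×10⁵ W m⁻².
With no redistribution each surface element balances locally: S(1−A) = σT⁴.
T = [2.05×10⁵ × 0.66 / 5.67×10⁻⁸]^(1/4) = (2.39×10¹²)^(1/4) = 1240 K.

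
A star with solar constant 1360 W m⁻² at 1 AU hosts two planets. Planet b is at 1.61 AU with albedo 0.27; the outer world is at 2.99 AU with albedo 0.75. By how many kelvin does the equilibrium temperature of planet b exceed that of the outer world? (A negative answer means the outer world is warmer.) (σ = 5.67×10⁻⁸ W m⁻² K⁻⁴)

T_eq = [S₀(1−A)/(4σd²)]^(1/4), so T ∝ (1−A)^(1/4) / √d.
T₁ = [1360×0.73/(4×5.67×10⁻⁸×1.61²)]^(1/4) = 202.72 K.
T₂ = [1360×0.25/(4×5.67×10⁻⁸×2.99²)]^(1/4) = 113.80 K.

ΔT ≈ 88.9 K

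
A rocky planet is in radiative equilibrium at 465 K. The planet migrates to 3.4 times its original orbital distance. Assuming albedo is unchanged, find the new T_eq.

T_eq ≈ 252 K

T_eq ∝ L^(1/4) · d^(−1/2).
T′ = 465 / 3.4^(1/2) = 252 K.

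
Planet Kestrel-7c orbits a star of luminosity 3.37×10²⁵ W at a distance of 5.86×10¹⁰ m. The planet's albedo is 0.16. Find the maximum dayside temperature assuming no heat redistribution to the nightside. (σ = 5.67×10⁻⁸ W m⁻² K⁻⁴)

Flux: S = L/(4πd²) = 3.37×10²⁵/(4π×(5.86×10¹⁰)²) = 781 W m⁻².
With no redistribution each surface element balances locally: S(1−A) = σT⁴.
T = [781 × 0.84 / 5.67×10⁻⁸]^(1/4) = (1.16×10¹⁰)^(1/4) = 328 K.

T_ss ≈ 328 K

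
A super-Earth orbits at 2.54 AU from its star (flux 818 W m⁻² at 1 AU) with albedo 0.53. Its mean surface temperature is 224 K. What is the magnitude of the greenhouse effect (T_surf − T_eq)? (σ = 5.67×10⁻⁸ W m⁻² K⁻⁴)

S = 818/2.54² = 126.8 W m⁻².
T_eq = [S(1−A)/(4σ)]^(1/4) = [126.8×0.47/(4×5.67×10⁻⁸)]^(1/4) = 127.3 K.
ΔT = T_surf − T_eq = 224 − 127.3.

ΔT ≈ 96.7 K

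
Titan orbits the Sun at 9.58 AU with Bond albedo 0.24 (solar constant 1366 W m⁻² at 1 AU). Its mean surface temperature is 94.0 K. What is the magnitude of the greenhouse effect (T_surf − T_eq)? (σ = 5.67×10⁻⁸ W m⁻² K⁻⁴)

ΔT ≈ 10.0 K

S = 1366/9.58² = 14.88 W m⁻².
T_eq = [S(1−A)/(4σ)]^(1/4) = [14.88×0.76/(4×5.67×10⁻⁸)]^(1/4) = 84.0 K.
ΔT = T_surf − T_eq = 94 − 84.0.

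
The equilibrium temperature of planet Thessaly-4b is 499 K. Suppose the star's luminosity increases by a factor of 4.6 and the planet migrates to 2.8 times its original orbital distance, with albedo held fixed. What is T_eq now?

T_eq ≈ 437 K

T_eq ∝ L^(1/4) · d^(−1/2).
T′ = 499 × 4.6^(1/4) / 2.8^(1/2) = 437 K.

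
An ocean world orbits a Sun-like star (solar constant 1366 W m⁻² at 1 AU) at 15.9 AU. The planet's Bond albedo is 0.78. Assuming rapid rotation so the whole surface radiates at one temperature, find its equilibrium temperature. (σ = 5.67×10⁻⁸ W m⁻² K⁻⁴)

T_eq ≈ 47.8 K

Flux at 15.9 AU: S = 1366/15.9² = 5.40 W m⁻².
Energy balance: absorbed = emitted ⇒ πR²·S(1−A) = 4πR²·σT_eq⁴, so T_eq⁴ = S(1−A)/(4σ).
T_eq = [5.40 × 0.22 / (4 × 5.67×10⁻⁸)]^(1/4) = (5.24×10⁶)^(1/4) = 47.8 K.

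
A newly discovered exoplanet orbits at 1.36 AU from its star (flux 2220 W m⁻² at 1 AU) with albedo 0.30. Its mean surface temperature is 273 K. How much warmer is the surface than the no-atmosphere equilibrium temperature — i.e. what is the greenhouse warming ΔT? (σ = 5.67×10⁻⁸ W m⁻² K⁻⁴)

S = 2220/1.36² = 1200 W m⁻².
T_eq = [S(1−A)/(4σ)]^(1/4) = [1200×0.70/(4×5.67×10⁻⁸)]^(1/4) = 246.7 K.
ΔT = T_surf − T_eq = 273 − 246.7.

ΔT ≈ 26.3 K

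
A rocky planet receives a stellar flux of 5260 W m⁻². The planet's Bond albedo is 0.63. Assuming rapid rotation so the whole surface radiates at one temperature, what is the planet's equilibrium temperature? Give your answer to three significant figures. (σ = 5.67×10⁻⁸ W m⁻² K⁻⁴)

T_eq ≈ 304 K

Energy balance: absorbed = emitted ⇒ πR²·S(1−A) = 4πR²·σT_eq⁴, so T_eq⁴ = S(1−A)/(4σ).
T_eq = [5260 × 0.37 / (4 × 5.67×10⁻⁸)]^(1/4) = (8.58×10⁹)^(1/4) = 304 K.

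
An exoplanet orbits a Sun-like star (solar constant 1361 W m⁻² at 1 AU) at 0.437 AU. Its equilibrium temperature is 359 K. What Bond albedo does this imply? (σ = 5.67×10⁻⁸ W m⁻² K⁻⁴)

A ≈ 0.47

Flux at 0.437 AU: S = 1361/0.437² = 7130 W m⁻².
From T_eq⁴ = S(1−A)/(4σ): 1−A = 4σT_eq⁴/S.
1−A = 4 × 5.67×10⁻⁸ × (359)⁴ / 7130 = 0.529.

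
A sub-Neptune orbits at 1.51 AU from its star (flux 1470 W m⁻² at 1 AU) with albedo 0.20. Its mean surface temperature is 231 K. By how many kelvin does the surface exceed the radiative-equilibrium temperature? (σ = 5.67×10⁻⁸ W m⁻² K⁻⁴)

S = 1470/1.51² = 644.7 W m⁻².
T_eq = [S(1−A)/(4σ)]^(1/4) = [644.7×0.80/(4×5.67×10⁻⁸)]^(1/4) = 218.4 K.
ΔT = T_surf − T_eq = 231 − 218.4.

ΔT ≈ 12.6 K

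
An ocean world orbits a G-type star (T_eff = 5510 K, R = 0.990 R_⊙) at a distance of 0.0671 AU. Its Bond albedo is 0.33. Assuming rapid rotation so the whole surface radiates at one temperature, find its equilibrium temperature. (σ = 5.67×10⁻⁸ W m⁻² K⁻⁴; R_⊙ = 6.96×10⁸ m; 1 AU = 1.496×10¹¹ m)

R_⋆ = 0.990 × 6.96×10⁸ = 6.89×10⁸ m.
d = 0.0671 AU = 1.00×10¹⁰ m.
L = 4πR_⋆²σT_⋆⁴ = 4π(6.89×10⁸)² × 5.67×10⁻⁸ × (5510)⁴ = 3.12×10²⁶ W.
S = L/(4πd²) = 2.46×10⁵ W m⁻².
Energy balance: absorbed = emitted ⇒ πR²·S(1−A) = 4πR²·σT_eq⁴, so T_eq⁴ = S(1−A)/(4σ).
T_eq = [2.46×10⁵ × 0.67 / (4 × 5.67×10⁻⁸)]^(1/4) = (7.27×10¹¹)^(1/4) = 924 K.

T_eq ≈ 924 K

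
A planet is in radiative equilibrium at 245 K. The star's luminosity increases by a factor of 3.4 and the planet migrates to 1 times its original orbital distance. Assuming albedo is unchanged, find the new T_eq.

T_eq ≈ 333 K

T_eq ∝ L^(1/4) · d^(−1/2).
T′ = 245 × 3.4^(1/4) / 1^(1/2) = 333 K.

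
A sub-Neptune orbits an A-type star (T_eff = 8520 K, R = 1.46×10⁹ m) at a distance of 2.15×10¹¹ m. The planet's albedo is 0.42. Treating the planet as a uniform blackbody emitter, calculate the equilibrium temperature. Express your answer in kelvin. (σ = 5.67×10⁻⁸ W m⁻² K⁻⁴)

T_eq ≈ 433 K

L = 4πR_⋆²σT_⋆⁴ = 4π(1.46×10⁹)² × 5.67×10⁻⁸ × (8520)⁴ = 8.00×10²⁷ W.
S = L/(4πd²) = 1.38×10⁴ W m⁻².
Energy balance: absorbed = emitted ⇒ πR²·S(1−A) = 4πR²·σT_eq⁴, so T_eq⁴ = S(1−A)/(4σ).
T_eq = [1.38×10⁴ × 0.58 / (4 × 5.67×10⁻⁸)]^(1/4) = (3.52×10¹⁰)^(1/4) = 433 K.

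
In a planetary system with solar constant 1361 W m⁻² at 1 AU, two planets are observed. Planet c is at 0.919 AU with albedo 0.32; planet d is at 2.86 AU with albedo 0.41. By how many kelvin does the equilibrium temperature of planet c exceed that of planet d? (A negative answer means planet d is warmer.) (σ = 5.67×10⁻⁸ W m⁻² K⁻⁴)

T_eq = [S₀(1−A)/(4σd²)]^(1/4), so T ∝ (1−A)^(1/4) / √d.
T₁ = [1361×0.68/(4×5.67×10⁻⁸×0.919²)]^(1/4) = 263.65 K.
T₂ = [1361×0.59/(4×5.67×10⁻⁸×2.86²)]^(1/4) = 144.24 K.

ΔT ≈ 119.4 K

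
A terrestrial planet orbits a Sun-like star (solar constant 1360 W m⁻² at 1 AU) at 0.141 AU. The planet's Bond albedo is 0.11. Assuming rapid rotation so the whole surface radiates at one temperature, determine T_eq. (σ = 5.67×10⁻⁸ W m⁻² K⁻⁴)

T_eq ≈ 720 K

Flux at 0.141 AU: S = 1360/0.141² = 6.84×10⁴ W m⁻².
Energy balance: absorbed = emitted ⇒ πR²·S(1−A) = 4πR²·σT_eq⁴, so T_eq⁴ = S(1−A)/(4σ).
T_eq = [6.84×10⁴ × 0.89 / (4 × 5.67×10⁻⁸)]^(1/4) = (2.68×10¹¹)^(1/4) = 720 K.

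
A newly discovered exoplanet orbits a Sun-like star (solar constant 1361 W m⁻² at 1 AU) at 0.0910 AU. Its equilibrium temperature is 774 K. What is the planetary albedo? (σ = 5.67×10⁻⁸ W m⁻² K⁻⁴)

A ≈ 0.50

Flux at 0.0910 AU: S = 1361/0.0910² = 1.64×10⁵ W m⁻².
From T_eq⁴ = S(1−A)/(4σ): 1−A = 4σT_eq⁴/S.
1−A = 4 × 5.67×10⁻⁸ × (774)⁴ / 1.64×10⁵ = 0.495.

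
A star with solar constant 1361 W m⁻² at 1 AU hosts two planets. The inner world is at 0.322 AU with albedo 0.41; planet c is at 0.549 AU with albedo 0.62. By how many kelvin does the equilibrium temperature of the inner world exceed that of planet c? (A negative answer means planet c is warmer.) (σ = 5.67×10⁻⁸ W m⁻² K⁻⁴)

T_eq = [S₀(1−A)/(4σd²)]^(1/4), so T ∝ (1−A)^(1/4) / √d.
T₁ = [1361×0.59/(4×5.67×10⁻⁸×0.322²)]^(1/4) = 429.87 K.
T₂ = [1361×0.38/(4×5.67×10⁻⁸×0.549²)]^(1/4) = 294.93 K.

ΔT ≈ 134.9 K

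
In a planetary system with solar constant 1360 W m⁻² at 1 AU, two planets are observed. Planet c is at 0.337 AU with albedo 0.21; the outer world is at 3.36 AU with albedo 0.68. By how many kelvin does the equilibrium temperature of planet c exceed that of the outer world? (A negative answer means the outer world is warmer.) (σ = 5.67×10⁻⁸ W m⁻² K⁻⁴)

ΔT ≈ 337.7 K

T_eq = [S₀(1−A)/(4σd²)]^(1/4), so T ∝ (1−A)^(1/4) / √d.
T₁ = [1360×0.79/(4×5.67×10⁻⁸×0.337²)]^(1/4) = 451.92 K.
T₂ = [1360×0.32/(4×5.67×10⁻⁸×3.36²)]^(1/4) = 114.18 K.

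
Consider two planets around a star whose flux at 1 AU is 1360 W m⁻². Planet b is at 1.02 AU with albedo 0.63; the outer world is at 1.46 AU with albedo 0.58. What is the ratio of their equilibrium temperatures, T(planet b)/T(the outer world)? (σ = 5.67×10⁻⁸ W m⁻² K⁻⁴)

T_eq = [S₀(1−A)/(4σd²)]^(1/4), so T ∝ (1−A)^(1/4) / √d.
T₁ = [1360×0.37/(4×5.67×10⁻⁸×1.02²)]^(1/4) = 214.89 K.
T₂ = [1360×0.42/(4×5.67×10⁻⁸×1.46²)]^(1/4) = 185.40 K.

T₁/T₂ ≈ 1.159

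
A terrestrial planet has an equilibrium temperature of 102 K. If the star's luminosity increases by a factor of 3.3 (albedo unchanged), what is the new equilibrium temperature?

T_eq ∝ L^(1/4) · d^(−1/2).
T′ = 102 × 3.3^(1/4) = 137 K.

T_eq ≈ 137 K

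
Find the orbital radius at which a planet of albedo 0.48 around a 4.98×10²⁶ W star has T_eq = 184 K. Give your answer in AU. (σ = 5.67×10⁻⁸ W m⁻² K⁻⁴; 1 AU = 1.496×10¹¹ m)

d ≈ 1.88 AU

From T_eq⁴ = L(1−A)/(16πσd²): d = √[L(1−A)/(16πσT_eq⁴)].
d = √[4.98×10²⁶ × 0.52 / (16π × 5.67×10⁻⁸ × (184)⁴)] = 2.82×10¹¹ m = 1.88 AU.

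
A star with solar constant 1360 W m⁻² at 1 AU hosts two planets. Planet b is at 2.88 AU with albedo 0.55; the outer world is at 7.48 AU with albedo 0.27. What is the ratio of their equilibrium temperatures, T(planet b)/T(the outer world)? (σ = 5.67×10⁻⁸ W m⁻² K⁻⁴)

T_eq = [S₀(1−A)/(4σd²)]^(1/4), so T ∝ (1−A)^(1/4) / √d.
T₁ = [1360×0.45/(4×5.67×10⁻⁸×2.88²)]^(1/4) = 134.30 K.
T₂ = [1360×0.73/(4×5.67×10⁻⁸×7.48²)]^(1/4) = 94.05 K.

T₁/T₂ ≈ 1.428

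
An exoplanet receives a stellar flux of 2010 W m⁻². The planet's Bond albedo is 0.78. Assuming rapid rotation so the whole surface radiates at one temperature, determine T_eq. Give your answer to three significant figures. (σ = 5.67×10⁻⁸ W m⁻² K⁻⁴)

Energy balance: absorbed = emitted ⇒ πR²·S(1−A) = 4πR²·σT_eq⁴, so T_eq⁴ = S(1−A)/(4σ).
T_eq = [2010 × 0.22 / (4 × 5.67×10⁻⁸)]^(1/4) = (1.95×10⁹)^(1/4) = 210 K.

T_eq ≈ 210 K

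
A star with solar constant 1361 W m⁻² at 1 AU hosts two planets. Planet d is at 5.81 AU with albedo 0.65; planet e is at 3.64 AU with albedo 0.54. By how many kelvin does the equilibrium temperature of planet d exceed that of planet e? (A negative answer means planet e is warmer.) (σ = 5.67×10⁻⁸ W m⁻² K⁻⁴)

ΔT ≈ -31.3 K

T_eq = [S₀(1−A)/(4σd²)]^(1/4), so T ∝ (1−A)^(1/4) / √d.
T₁ = [1361×0.35/(4×5.67×10⁻⁸×5.81²)]^(1/4) = 88.81 K.
T₂ = [1361×0.46/(4×5.67×10⁻⁸×3.64²)]^(1/4) = 120.14 K.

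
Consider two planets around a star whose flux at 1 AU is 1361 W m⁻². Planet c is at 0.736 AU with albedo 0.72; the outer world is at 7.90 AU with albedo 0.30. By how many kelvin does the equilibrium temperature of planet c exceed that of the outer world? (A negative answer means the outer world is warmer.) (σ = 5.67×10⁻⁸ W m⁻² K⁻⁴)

ΔT ≈ 145.4 K

T_eq = [S₀(1−A)/(4σd²)]^(1/4), so T ∝ (1−A)^(1/4) / √d.
T₁ = [1361×0.28/(4×5.67×10⁻⁸×0.736²)]^(1/4) = 236.00 K.
T₂ = [1361×0.70/(4×5.67×10⁻⁸×7.90²)]^(1/4) = 90.58 K.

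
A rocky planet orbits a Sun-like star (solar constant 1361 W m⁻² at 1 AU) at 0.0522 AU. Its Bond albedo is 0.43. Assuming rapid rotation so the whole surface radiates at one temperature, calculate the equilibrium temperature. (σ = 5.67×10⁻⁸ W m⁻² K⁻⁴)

Flux at 0.0522 AU: S = 1361/0.0522² = 4.99×10⁵ W m⁻².
Energy balance: absorbed = emitted ⇒ πR²·S(1−A) = 4πR²·σT_eq⁴, so T_eq⁴ = S(1−A)/(4σ).
T_eq = [4.99×10⁵ × 0.57 / (4 × 5.67×10⁻⁸)]^(1/4) = (1.26×10¹²)^(1/4) = 1060 K.

T_eq ≈ 1060 K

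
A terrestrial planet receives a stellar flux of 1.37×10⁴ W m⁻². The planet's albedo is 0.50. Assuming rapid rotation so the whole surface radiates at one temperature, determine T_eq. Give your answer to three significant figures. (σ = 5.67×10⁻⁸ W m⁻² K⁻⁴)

Energy balance: absorbed = emitted ⇒ πR²·S(1−A) = 4πR²·σT_eq⁴, so T_eq⁴ = S(1−A)/(4σ).
T_eq = [1.37×10⁴ × 0.50 / (4 × 5.67×10⁻⁸)]^(1/4) = (3.02×10¹⁰)^(1/4) = 417 K.

T_eq ≈ 417 K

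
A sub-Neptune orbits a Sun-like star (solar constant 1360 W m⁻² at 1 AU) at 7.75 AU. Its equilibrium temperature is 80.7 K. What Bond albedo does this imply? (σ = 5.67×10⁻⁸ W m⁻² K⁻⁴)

Flux at 7.75 AU: S = 1360/7.75² = 22.6 W m⁻².
From T_eq⁴ = S(1−A)/(4σ): 1−A = 4σT_eq⁴/S.
1−A = 4 × 5.67×10⁻⁸ × (80.7)⁴ / 22.6 = 0.425.

A ≈ 0.58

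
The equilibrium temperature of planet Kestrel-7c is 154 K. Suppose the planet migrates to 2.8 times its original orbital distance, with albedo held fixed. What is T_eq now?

T_eq ∝ L^(1/4) · d^(−1/2).
T′ = 154 / 2.8^(1/2) = 92.0 K.

T_eq ≈ 92.0 K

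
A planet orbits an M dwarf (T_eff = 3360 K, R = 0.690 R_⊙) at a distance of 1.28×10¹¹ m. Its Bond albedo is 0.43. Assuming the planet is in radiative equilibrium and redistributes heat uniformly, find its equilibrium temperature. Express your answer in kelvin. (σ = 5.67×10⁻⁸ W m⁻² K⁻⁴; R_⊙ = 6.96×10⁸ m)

T_eq ≈ 126 K

R_⋆ = 0.690 × 6.96×10⁸ = 4.80×10⁸ m.
L = 4πR_⋆²σT_⋆⁴ = 4π(4.80×10⁸)² × 5.67×10⁻⁸ × (3360)⁴ = 2.09×10²⁵ W.
S = L/(4πd²) = 102 W m⁻².
Energy balance: absorbed = emitted ⇒ πR²·S(1−A) = 4πR²·σT_eq⁴, so T_eq⁴ = S(1−A)/(4σ).
T_eq = [102 × 0.57 / (4 × 5.67×10⁻⁸)]^(1/4) = (2.56×10⁸)^(1/4) = 126 K.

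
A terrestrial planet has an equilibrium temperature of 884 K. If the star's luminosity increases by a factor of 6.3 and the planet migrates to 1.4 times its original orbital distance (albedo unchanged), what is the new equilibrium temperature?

T_eq ∝ L^(1/4) · d^(−1/2).
T′ = 884 × 6.3^(1/4) / 1.4^(1/2) = 1180 K.

T_eq ≈ 1180 K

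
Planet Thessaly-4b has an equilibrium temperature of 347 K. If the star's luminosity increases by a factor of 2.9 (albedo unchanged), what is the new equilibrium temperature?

T_eq ∝ L^(1/4) · d^(−1/2).
T′ = 347 × 2.9^(1/4) = 453 K.

T_eq ≈ 453 K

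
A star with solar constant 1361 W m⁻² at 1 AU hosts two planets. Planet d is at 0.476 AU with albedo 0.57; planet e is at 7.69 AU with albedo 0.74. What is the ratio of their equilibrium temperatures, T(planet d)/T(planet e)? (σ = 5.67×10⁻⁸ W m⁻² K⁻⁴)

T₁/T₂ ≈ 4.558

T_eq = [S₀(1−A)/(4σd²)]^(1/4), so T ∝ (1−A)^(1/4) / √d.
T₁ = [1361×0.43/(4×5.67×10⁻⁸×0.476²)]^(1/4) = 326.68 K.
T₂ = [1361×0.26/(4×5.67×10⁻⁸×7.69²)]^(1/4) = 71.67 K.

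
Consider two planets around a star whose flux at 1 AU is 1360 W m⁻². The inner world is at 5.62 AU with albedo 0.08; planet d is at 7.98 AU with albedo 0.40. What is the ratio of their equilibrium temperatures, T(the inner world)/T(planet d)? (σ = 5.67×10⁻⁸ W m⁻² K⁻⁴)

T_eq = [S₀(1−A)/(4σd²)]^(1/4), so T ∝ (1−A)^(1/4) / √d.
T₁ = [1360×0.92/(4×5.67×10⁻⁸×5.62²)]^(1/4) = 114.96 K.
T₂ = [1360×0.60/(4×5.67×10⁻⁸×7.98²)]^(1/4) = 86.70 K.

T₁/T₂ ≈ 1.326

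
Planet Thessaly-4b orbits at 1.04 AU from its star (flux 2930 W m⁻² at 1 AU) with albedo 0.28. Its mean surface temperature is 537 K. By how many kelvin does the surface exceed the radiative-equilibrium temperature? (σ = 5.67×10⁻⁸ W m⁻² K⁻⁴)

ΔT ≈ 232.5 K

S = 2930/1.04² = 2709 W m⁻².
T_eq = [S(1−A)/(4σ)]^(1/4) = [2709×0.72/(4×5.67×10⁻⁸)]^(1/4) = 304.5 K.
ΔT = T_surf − T_eq = 537 − 304.5.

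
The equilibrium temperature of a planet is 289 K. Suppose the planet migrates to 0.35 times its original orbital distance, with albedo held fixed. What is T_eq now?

T_eq ≈ 488 K

T_eq ∝ L^(1/4) · d^(−1/2).
T′ = 289 / 0.35^(1/2) = 488 K.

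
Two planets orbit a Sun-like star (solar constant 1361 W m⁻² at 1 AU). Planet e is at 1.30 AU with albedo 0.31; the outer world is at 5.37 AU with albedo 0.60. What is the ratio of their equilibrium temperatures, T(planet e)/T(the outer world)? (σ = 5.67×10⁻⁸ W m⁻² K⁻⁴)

T₁/T₂ ≈ 2.329

T_eq = [S₀(1−A)/(4σd²)]^(1/4), so T ∝ (1−A)^(1/4) / √d.
T₁ = [1361×0.69/(4×5.67×10⁻⁸×1.30²)]^(1/4) = 222.48 K.
T₂ = [1361×0.40/(4×5.67×10⁻⁸×5.37²)]^(1/4) = 95.52 K.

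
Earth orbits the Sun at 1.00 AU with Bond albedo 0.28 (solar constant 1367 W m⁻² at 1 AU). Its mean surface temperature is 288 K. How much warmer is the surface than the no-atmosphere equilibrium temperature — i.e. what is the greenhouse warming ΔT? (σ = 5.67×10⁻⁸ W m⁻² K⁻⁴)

S = 1367/1.00² = 1367 W m⁻².
T_eq = [S(1−A)/(4σ)]^(1/4) = [1367×0.72/(4×5.67×10⁻⁸)]^(1/4) = 256.7 K.
ΔT = T_surf − T_eq = 288 − 256.7.

ΔT ≈ 31.3 K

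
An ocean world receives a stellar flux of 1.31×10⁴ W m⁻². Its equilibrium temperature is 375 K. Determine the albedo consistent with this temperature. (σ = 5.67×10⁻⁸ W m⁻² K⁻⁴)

A ≈ 0.66

From T_eq⁴ = S(1−A)/(4σ): 1−A = 4σT_eq⁴/S.
1−A = 4 × 5.67×10⁻⁸ × (375)⁴ / 1.31×10⁴ = 0.342.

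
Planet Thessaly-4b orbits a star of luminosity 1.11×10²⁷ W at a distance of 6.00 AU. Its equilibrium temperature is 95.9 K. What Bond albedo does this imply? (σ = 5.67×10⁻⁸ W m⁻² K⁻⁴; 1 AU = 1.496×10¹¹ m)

d = 6.00 AU = 8.98×10¹¹ m.
Flux: S = L/(4πd²) = 1.11×10²⁷/(4π×(8.98×10¹¹)²) = 110 W m⁻².
From T_eq⁴ = S(1−A)/(4σ): 1−A = 4σT_eq⁴/S.
1−A = 4 × 5.67×10⁻⁸ × (95.9)⁴ / 110 = 0.175.

A ≈ 0.83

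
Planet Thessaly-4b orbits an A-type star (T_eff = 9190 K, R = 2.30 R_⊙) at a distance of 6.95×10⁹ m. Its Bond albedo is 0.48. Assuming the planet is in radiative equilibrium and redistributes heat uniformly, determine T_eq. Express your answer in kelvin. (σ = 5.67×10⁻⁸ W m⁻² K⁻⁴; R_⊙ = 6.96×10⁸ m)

T_eq ≈ 2650 K

R_⋆ = 2.30 × 6.96×10⁸ = 1.60×10⁹ m.
L = 4πR_⋆²σT_⋆⁴ = 4π(1.60×10⁹)² × 5.67×10⁻⁸ × (9190)⁴ = 1.30×10²⁸ W.
S = L/(4πd²) = 2.15×10⁷ W m⁻².
Energy balance: absorbed = emitted ⇒ πR²·S(1−A) = 4πR²·σT_eq⁴, so T_eq⁴ = S(1−A)/(4σ).
T_eq = [2.15×10⁷ × 0.52 / (4 × 5.67×10⁻⁸)]^(1/4) = (4.92×10¹³)^(1/4) = 2650 K.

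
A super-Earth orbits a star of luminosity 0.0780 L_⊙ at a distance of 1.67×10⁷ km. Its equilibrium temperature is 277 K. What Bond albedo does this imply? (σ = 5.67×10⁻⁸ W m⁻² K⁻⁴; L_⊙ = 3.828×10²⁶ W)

d = 1.67×10⁷ km = 1.67×10¹⁰ m.
L = 0.0780 × 3.828×10²⁶ = 2.99×10²⁵ W.
Flux: S = L/(4πd²) = 2.99×10²⁵/(4π×(1.67×10¹⁰)²) = 8520 W m⁻².
From T_eq⁴ = S(1−A)/(4σ): 1−A = 4σT_eq⁴/S.
1−A = 4 × 5.67×10⁻⁸ × (277)⁴ / 8520 = 0.157.

A ≈ 0.84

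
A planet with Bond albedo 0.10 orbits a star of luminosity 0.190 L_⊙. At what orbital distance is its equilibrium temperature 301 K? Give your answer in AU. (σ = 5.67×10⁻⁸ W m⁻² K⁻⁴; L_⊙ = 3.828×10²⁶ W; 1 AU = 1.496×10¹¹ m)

L = 0.190 × 3.828×10²⁶ = 7.27×10²⁵ W.
From T_eq⁴ = L(1−A)/(16πσd²): d = √[L(1−A)/(16πσT_eq⁴)].
d = √[7.27×10²⁵ × 0.90 / (16π × 5.67×10⁻⁸ × (301)⁴)] = 5.29×10¹⁰ m = 0.354 AU.

d ≈ 0.354 AU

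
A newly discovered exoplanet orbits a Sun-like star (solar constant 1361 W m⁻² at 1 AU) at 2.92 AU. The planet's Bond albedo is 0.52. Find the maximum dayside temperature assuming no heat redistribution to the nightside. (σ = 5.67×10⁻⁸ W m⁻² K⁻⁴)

Flux at 2.92 AU: S = 1361/2.92² = 160 W m⁻².
With no redistribution each surface element balances locally: S(1−A) = σT⁴.
T = [160 × 0.48 / 5.67×10⁻⁸]^(1/4) = (1.35×10⁹)^(1/4) = 192 K.

T_ss ≈ 192 K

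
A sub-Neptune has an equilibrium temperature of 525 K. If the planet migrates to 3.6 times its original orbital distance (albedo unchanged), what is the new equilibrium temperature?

T_eq ≈ 277 K

T_eq ∝ L^(1/4) · d^(−1/2).
T′ = 525 / 3.6^(1/2) = 277 K.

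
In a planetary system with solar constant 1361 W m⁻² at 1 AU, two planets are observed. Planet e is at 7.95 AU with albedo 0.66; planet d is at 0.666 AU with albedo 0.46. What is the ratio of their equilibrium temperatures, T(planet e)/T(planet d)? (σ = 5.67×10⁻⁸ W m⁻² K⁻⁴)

T₁/T₂ ≈ 0.258

T_eq = [S₀(1−A)/(4σd²)]^(1/4), so T ∝ (1−A)^(1/4) / √d.
T₁ = [1361×0.34/(4×5.67×10⁻⁸×7.95²)]^(1/4) = 75.38 K.
T₂ = [1361×0.54/(4×5.67×10⁻⁸×0.666²)]^(1/4) = 292.36 K.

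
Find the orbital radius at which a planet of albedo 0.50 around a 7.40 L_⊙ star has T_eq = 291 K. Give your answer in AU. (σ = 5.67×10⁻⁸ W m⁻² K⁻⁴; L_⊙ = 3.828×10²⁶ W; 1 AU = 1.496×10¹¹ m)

d ≈ 1.76 AU

L = 7.40 × 3.828×10²⁶ = 2.83×10²⁷ W.
From T_eq⁴ = L(1−A)/(16πσd²): d = √[L(1−A)/(16πσT_eq⁴)].
d = √[2.83×10²⁷ × 0.50 / (16π × 5.67×10⁻⁸ × (291)⁴)] = 2.63×10¹¹ m = 1.76 AU.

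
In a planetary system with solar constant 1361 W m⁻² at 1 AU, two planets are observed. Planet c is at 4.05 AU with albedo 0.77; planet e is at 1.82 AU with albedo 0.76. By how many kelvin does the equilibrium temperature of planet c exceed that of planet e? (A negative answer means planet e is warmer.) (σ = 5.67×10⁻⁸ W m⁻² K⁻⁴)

ΔT ≈ -48.6 K

T_eq = [S₀(1−A)/(4σd²)]^(1/4), so T ∝ (1−A)^(1/4) / √d.
T₁ = [1361×0.23/(4×5.67×10⁻⁸×4.05²)]^(1/4) = 95.78 K.
T₂ = [1361×0.24/(4×5.67×10⁻⁸×1.82²)]^(1/4) = 144.40 K.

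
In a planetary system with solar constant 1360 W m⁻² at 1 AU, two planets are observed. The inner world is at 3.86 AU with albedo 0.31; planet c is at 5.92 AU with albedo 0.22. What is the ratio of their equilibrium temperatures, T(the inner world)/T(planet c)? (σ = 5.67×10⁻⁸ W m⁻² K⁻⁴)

T_eq = [S₀(1−A)/(4σd²)]^(1/4), so T ∝ (1−A)^(1/4) / √d.
T₁ = [1360×0.69/(4×5.67×10⁻⁸×3.86²)]^(1/4) = 129.09 K.
T₂ = [1360×0.78/(4×5.67×10⁻⁸×5.92²)]^(1/4) = 107.48 K.

T₁/T₂ ≈ 1.201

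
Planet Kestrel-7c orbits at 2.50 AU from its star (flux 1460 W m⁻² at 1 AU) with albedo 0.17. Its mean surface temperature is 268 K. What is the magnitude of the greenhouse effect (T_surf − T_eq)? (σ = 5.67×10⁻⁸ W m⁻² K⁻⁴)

ΔT ≈ 97.0 K

S = 1460/2.50² = 233.6 W m⁻².
T_eq = [S(1−A)/(4σ)]^(1/4) = [233.6×0.83/(4×5.67×10⁻⁸)]^(1/4) = 171.0 K.
ΔT = T_surf − T_eq = 268 − 171.0.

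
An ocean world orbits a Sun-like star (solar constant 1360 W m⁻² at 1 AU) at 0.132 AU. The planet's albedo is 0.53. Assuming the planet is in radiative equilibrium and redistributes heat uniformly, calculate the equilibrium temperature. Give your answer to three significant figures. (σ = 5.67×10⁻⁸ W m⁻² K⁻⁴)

T_eq ≈ 634 K

Flux at 0.132 AU: S = 1360/0.132² = 7.81×10⁴ W m⁻².
Energy balance: absorbed = emitted ⇒ πR²·S(1−A) = 4πR²·σT_eq⁴, so T_eq⁴ = S(1−A)/(4σ).
T_eq = [7.81×10⁴ × 0.47 / (4 × 5.67×10⁻⁸)]^(1/4) = (1.62×10¹¹)^(1/4) = 634 K.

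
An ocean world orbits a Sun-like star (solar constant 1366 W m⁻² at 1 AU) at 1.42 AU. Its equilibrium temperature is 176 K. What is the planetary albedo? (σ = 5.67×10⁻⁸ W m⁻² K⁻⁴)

A ≈ 0.68

Flux at 1.42 AU: S = 1366/1.42² = 677 W m⁻².
From T_eq⁴ = S(1−A)/(4σ): 1−A = 4σT_eq⁴/S.
1−A = 4 × 5.67×10⁻⁸ × (176)⁴ / 677 = 0.321.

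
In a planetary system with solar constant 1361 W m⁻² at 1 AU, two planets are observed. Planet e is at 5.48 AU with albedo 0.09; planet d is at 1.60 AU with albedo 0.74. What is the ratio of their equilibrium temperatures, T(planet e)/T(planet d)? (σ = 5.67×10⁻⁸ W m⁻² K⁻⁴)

T₁/T₂ ≈ 0.739

T_eq = [S₀(1−A)/(4σd²)]^(1/4), so T ∝ (1−A)^(1/4) / √d.
T₁ = [1361×0.91/(4×5.67×10⁻⁸×5.48²)]^(1/4) = 116.12 K.
T₂ = [1361×0.26/(4×5.67×10⁻⁸×1.60²)]^(1/4) = 157.12 K.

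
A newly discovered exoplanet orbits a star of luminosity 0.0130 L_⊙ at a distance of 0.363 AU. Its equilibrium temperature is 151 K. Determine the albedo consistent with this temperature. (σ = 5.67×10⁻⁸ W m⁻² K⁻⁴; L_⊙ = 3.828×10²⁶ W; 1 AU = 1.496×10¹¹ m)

A ≈ 0.12

d = 0.363 AU = 5.43×10¹⁰ m.
L = 0.0130 × 3.828×10²⁶ = 4.98×10²⁴ W.
Flux: S = L/(4πd²) = 4.98×10²⁴/(4π×(5.43×10¹⁰)²) = 134 W m⁻².
From T_eq⁴ = S(1−A)/(4σ): 1−A = 4σT_eq⁴/S.
1−A = 4 × 5.67×10⁻⁸ × (151)⁴ / 134 = 0.878.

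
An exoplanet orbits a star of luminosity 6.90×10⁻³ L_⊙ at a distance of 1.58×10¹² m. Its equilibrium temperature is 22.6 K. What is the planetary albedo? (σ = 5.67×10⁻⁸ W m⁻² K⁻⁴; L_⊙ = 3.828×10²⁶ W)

L = 6.90×10⁻³ × 3.828×10²⁶ = 2.64×10²⁴ W.
Flux: S = L/(4πd²) = 2.64×10²⁴/(4π×(1.58×10¹²)²) = 0.0842 W m⁻².
From T_eq⁴ = S(1−A)/(4σ): 1−A = 4σT_eq⁴/S.
1−A = 4 × 5.67×10⁻⁸ × (22.6)⁴ / 0.0842 = 0.703.

A ≈ 0.30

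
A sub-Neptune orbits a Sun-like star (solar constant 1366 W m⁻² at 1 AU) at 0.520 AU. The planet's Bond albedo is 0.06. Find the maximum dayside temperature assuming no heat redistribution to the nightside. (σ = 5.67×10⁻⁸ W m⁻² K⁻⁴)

T_ss ≈ 538 K

Flux at 0.520 AU: S = 1366/0.520² = 5050 W m⁻².
With no redistribution each surface element balances locally: S(1−A) = σT⁴.
T = [5050 × 0.94 / 5.67×10⁻⁸]^(1/4) = (8.38×10¹⁰)^(1/4) = 538 K.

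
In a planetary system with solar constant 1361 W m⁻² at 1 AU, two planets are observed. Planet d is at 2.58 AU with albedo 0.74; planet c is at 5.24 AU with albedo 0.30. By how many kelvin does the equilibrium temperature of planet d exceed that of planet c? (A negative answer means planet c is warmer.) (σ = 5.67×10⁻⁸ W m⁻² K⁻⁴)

ΔT ≈ 12.5 K

T_eq = [S₀(1−A)/(4σd²)]^(1/4), so T ∝ (1−A)^(1/4) / √d.
T₁ = [1361×0.26/(4×5.67×10⁻⁸×2.58²)]^(1/4) = 123.73 K.
T₂ = [1361×0.70/(4×5.67×10⁻⁸×5.24²)]^(1/4) = 111.21 K.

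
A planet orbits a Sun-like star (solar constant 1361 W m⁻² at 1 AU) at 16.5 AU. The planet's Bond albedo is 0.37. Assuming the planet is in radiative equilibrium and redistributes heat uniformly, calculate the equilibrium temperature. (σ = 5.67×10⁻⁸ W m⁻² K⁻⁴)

Flux at 16.5 AU: S = 1361/16.5² = 5.00 W m⁻².
Energy balance: absorbed = emitted ⇒ πR²·S(1−A) = 4πR²·σT_eq⁴, so T_eq⁴ = S(1−A)/(4σ).
T_eq = [5.00 × 0.63 / (4 × 5.67×10⁻⁸)]^(1/4) = (1.39×10⁷)^(1/4) = 61.0 K.

T_eq ≈ 61.0 K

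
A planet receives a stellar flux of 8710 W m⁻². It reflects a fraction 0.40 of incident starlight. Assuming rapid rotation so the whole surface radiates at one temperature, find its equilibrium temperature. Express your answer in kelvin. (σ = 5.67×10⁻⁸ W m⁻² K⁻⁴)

Energy balance: absorbed = emitted ⇒ πR²·S(1−A) = 4πR²·σT_eq⁴, so T_eq⁴ = S(1−A)/(4σ).
T_eq = [8710 × 0.60 / (4 × 5.67×10⁻⁸)]^(1/4) = (2.30×10¹⁰)^(1/4) = 390 K.

T_eq ≈ 390 K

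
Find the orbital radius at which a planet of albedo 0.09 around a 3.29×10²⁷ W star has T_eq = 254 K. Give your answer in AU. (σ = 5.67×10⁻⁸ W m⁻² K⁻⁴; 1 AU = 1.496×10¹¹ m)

From T_eq⁴ = L(1−A)/(16πσd²): d = √[L(1−A)/(16πσT_eq⁴)].
d = √[3.29×10²⁷ × 0.91 / (16π × 5.67×10⁻⁸ × (254)⁴)] = 5.02×10¹¹ m = 3.36 AU.

d ≈ 3.36 AU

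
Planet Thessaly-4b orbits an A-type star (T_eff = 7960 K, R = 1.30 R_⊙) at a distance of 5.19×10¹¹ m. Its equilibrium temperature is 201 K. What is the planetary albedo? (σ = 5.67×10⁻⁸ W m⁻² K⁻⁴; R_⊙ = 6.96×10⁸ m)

A ≈ 0.46

R_⋆ = 1.30 × 6.96×10⁸ = 9.05×10⁸ m.
L = 4πR_⋆²σT_⋆⁴ = 4π(9.05×10⁸)² × 5.67×10⁻⁸ × (7960)⁴ = 2.34×10²⁷ W.
S = L/(4πd²) = 692 W m⁻².
From T_eq⁴ = S(1−A)/(4σ): 1−A = 4σT_eq⁴/S.
1−A = 4 × 5.67×10⁻⁸ × (201)⁴ / 692 = 0.535.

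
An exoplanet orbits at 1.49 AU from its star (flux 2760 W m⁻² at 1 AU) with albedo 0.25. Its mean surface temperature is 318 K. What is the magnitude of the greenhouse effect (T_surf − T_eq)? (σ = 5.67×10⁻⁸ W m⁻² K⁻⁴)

S = 2760/1.49² = 1243 W m⁻².
T_eq = [S(1−A)/(4σ)]^(1/4) = [1243×0.75/(4×5.67×10⁻⁸)]^(1/4) = 253.2 K.
ΔT = T_surf − T_eq = 318 − 253.2.

ΔT ≈ 64.8 K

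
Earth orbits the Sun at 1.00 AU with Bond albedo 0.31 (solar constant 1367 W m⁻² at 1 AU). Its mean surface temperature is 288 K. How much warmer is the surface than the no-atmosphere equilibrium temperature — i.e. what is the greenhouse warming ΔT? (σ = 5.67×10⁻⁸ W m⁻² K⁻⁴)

S = 1367/1.00² = 1367 W m⁻².
T_eq = [S(1−A)/(4σ)]^(1/4) = [1367×0.69/(4×5.67×10⁻⁸)]^(1/4) = 253.9 K.
ΔT = T_surf − T_eq = 288 − 253.9.

ΔT ≈ 34.1 K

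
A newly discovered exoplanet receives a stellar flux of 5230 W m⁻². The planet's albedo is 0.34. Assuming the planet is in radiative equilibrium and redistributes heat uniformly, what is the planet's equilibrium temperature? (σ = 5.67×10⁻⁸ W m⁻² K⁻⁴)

T_eq ≈ 351 K

Energy balance: absorbed = emitted ⇒ πR²·S(1−A) = 4πR²·σT_eq⁴, so T_eq⁴ = S(1−A)/(4σ).
T_eq = [5230 × 0.66 / (4 × 5.67×10⁻⁸)]^(1/4) = (1.52×10¹⁰)^(1/4) = 351 K.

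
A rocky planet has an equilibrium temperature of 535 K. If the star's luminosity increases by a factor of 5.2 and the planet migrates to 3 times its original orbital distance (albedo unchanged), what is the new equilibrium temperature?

T_eq ≈ 466 K

T_eq ∝ L^(1/4) · d^(−1/2).
T′ = 535 × 5.2^(1/4) / 3^(1/2) = 466 K.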